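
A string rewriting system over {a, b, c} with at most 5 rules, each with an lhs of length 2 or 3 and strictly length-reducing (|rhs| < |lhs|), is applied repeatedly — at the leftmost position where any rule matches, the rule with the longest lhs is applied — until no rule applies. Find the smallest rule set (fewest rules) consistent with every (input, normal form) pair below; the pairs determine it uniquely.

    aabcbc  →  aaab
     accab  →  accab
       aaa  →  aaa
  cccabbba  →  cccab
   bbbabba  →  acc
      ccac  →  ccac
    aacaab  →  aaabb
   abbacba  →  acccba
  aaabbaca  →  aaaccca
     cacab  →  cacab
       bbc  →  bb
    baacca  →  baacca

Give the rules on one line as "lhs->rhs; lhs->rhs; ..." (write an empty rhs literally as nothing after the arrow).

bba->cc; bc->b; bcb->ab; caa->ab

  | aabcbc => aaabc => aaab
  | accab
  | aaa
  | cccabbba => cccabcc => cccabc => cccab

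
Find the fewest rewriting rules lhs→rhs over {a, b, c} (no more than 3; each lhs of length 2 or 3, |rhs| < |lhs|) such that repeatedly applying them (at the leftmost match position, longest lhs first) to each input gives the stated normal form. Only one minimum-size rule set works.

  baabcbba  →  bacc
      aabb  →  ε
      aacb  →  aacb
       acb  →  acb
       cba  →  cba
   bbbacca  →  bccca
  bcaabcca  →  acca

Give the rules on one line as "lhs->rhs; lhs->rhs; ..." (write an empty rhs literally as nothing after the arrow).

  | baabcbba => bacbba => bacc
  | aabb => ab => ε
  | aacb
  | acb

ab->; bba->c; bca->a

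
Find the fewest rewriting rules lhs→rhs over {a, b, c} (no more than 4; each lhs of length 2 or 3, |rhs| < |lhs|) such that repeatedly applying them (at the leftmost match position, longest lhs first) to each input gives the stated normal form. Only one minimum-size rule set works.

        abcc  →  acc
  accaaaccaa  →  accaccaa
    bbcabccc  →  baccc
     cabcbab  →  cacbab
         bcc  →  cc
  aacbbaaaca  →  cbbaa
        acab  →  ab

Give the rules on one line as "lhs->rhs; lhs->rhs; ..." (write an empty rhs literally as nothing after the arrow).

  | abcc => acc
  | accaaaccaa => accabccaa => accaccaa
  | bbcabccc => babccc => baccc
  | cabcbab => cacbab

aac->bc; aca->a; bc->c; bca->a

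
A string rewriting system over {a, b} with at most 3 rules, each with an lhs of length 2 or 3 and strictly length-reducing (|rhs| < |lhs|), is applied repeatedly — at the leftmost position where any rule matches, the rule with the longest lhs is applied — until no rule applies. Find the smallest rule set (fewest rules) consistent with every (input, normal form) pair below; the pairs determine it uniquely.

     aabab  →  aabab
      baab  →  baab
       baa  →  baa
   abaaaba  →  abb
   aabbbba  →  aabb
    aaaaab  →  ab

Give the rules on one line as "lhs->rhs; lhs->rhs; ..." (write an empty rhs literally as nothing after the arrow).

  | aabab
  | baab
  | baa
  | abaaaba => abbbba => abb

aaa->bb; bba->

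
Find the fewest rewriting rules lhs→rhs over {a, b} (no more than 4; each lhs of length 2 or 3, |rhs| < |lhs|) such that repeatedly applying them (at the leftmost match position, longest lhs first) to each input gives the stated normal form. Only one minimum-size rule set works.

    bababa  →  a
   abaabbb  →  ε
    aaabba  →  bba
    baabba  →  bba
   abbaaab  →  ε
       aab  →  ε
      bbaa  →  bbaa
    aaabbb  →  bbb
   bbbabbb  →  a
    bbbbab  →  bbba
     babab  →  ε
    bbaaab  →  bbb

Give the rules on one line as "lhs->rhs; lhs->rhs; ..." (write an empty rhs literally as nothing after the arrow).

  | bababa => aaba => a
  | abaabbb => abbb => aab => ε
  | aaabba => bba
  | baabba => bba

aaa->; aab->; abb->aa; bab->a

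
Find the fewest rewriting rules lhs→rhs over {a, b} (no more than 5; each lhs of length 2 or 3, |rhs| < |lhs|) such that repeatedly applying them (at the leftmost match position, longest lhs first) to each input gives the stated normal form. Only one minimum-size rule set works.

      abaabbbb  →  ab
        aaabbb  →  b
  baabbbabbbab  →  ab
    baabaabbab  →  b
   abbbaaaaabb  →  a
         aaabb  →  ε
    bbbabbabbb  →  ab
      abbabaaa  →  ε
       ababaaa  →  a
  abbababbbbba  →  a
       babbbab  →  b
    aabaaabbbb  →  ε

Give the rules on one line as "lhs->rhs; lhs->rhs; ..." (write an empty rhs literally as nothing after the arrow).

  | abaabbbb => abbbbb => abbb => ab
  | aaabbb => babbb => bbb => b
  | baabbbabbbab => bbbbabbbab => bbabbbab => abbbab => abab => ab
  | baabaabbab => bbaabbab => aabbab => bbbab => bab => b

aa->b; ba->; baa->b; bb->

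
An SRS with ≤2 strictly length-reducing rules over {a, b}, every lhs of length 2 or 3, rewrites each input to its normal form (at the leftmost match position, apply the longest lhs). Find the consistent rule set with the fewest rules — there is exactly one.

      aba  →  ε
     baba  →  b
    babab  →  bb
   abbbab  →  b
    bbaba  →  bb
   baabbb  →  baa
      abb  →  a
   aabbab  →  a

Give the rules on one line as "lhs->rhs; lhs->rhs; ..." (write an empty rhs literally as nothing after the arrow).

ab->a; aba->

  | aba => ε
  | baba => b
  | babab => bb
  | abbbab => abbab => abab => b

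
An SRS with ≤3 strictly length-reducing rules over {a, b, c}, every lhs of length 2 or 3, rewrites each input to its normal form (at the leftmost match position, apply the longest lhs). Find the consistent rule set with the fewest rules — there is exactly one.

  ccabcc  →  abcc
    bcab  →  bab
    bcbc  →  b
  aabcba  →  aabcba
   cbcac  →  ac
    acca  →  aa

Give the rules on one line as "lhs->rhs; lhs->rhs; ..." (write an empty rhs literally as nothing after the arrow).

  | ccabcc => cabcc => abcc
  | bcab => bab
  | bcbc => b
  | aabcba

ca->a; cbc->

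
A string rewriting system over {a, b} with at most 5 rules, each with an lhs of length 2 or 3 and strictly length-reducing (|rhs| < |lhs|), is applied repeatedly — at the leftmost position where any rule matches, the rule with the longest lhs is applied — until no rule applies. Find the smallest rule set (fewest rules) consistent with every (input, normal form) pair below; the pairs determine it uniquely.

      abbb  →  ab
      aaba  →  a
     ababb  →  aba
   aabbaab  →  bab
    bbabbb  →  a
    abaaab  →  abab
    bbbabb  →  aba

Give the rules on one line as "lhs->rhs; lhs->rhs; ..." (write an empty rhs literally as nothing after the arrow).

  | abbb => ab
  | aaba => a
  | ababb => aba
  | aabbaab => baab => bab

aab->; abb->a; baa->ba; bb->a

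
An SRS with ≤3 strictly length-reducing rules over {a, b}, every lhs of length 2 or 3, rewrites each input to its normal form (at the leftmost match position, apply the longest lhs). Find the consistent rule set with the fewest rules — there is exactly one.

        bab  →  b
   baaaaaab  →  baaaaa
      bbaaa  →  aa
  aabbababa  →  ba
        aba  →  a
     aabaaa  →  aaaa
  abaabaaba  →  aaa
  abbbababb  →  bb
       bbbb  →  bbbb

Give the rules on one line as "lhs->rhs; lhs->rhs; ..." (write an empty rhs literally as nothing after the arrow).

  | bab => b
  | baaaaaab => baaaaa
  | bbaaa => aa
  | aabbababa => abbababa => bbababa => baba => ba

ab->; abb->bb; bba->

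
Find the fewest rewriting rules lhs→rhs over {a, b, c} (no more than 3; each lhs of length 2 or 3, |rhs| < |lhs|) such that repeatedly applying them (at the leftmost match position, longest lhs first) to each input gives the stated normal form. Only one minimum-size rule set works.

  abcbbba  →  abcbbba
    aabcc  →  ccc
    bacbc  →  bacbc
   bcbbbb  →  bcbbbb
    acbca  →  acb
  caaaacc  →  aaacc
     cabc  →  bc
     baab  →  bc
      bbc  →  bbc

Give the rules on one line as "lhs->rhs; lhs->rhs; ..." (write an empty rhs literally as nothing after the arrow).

  | abcbbba
  | aabcc => ccc
  | bacbc
  | bcbbbb

aab->c; ca->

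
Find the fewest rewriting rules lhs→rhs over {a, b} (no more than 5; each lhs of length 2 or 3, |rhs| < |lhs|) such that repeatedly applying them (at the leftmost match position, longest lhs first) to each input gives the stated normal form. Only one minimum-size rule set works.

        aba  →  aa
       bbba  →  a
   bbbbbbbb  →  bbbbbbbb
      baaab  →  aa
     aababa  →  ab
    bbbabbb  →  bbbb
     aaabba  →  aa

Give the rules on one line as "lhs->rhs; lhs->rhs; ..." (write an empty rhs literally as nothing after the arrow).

  | aba => aa
  | bbba => bba => ba => a
  | bbbbbbbb
  | baaab => bab => aa

aaa->ab; ba->a; baa->b; bab->aa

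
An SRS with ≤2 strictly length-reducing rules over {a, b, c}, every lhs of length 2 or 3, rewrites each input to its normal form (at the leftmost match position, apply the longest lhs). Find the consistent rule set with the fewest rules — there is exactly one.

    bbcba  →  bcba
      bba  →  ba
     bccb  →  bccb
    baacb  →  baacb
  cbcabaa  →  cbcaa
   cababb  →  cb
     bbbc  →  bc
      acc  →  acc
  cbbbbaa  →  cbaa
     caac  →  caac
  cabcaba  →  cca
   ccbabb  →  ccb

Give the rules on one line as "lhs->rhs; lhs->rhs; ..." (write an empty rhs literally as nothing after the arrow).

ab->; bb->b

  | bbcba => bcba
  | bba => ba
  | bccb
  | baacb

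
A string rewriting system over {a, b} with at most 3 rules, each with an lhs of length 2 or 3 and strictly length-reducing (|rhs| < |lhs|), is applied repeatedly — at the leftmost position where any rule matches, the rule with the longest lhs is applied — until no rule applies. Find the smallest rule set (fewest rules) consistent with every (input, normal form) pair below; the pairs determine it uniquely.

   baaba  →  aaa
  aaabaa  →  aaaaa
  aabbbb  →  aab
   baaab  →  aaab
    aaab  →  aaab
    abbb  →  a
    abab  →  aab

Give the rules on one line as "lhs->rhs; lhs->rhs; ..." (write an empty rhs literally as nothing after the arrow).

  | baaba => aaba => aaa
  | aaabaa => aaaaa
  | aabbbb => aab
  | baaab => aaab

ba->a; bbb->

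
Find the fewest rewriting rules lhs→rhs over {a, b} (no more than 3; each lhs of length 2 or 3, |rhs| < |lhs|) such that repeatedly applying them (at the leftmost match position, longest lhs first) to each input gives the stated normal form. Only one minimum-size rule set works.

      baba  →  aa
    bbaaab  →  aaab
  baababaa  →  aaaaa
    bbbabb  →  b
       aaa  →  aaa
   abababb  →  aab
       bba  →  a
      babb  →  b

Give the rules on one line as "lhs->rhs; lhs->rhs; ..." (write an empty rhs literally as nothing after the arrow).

  | baba => aba => aa
  | bbaaab => baaab => aaab
  | baababaa => aababaa => aaabaa => aaaaa
  | bbbabb => bbabb => babb => abb => b

abb->b; ba->a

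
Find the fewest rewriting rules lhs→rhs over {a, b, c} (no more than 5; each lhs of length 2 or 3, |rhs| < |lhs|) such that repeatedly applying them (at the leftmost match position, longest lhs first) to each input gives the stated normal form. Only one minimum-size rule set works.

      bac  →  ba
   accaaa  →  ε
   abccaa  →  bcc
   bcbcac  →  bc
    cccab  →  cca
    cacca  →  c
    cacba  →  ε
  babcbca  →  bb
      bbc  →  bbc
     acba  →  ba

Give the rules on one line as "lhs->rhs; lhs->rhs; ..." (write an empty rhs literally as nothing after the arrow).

  | bac => ba
  | accaaa => acaaa => aaaa => aa => ε
  | abccaa => bccaa => bcc
  | bcbcac => bacac => baac => bc

aa->; ab->b; ac->a; cb->a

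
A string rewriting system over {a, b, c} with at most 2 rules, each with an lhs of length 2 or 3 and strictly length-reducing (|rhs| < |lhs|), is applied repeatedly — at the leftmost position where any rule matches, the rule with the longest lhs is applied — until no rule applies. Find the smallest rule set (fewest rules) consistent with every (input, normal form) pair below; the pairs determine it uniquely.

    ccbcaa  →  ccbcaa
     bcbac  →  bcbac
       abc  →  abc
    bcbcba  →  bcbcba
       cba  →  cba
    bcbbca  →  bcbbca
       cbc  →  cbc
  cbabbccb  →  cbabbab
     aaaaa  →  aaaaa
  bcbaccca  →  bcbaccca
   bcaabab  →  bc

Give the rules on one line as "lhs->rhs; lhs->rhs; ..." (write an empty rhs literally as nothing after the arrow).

aab->c; bcc->ba

  | ccbcaa
  | bcbac
  | abc
  | bcbcba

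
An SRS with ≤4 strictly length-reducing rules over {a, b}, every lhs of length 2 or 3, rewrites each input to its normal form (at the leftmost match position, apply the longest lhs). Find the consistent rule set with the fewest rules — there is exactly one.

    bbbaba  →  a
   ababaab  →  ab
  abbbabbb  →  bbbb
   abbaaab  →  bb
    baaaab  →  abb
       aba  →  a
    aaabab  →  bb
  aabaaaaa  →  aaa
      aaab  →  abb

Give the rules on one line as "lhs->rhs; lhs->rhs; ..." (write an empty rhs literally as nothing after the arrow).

  | bbbaba => bbaba => baba => aba => a
  | ababaab => aabaab => bbaab => bab => ab
  | abbbabbb => abbabbb => ababbb => aabbb => bbbb
  | abbaaab => abaab => aab => bb

aab->bb; ba->; bab->ab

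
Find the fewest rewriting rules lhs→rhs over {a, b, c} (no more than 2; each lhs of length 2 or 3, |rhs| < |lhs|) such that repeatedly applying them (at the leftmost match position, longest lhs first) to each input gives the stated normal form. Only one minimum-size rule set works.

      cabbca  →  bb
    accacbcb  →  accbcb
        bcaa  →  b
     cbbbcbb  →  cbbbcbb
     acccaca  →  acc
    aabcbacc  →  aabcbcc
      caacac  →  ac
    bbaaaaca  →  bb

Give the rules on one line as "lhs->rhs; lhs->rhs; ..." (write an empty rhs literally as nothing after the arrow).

ba->b; ca->

  | cabbca => bbca => bb
  | accacbcb => accbcb
  | bcaa => ba => b
  | cbbbcbb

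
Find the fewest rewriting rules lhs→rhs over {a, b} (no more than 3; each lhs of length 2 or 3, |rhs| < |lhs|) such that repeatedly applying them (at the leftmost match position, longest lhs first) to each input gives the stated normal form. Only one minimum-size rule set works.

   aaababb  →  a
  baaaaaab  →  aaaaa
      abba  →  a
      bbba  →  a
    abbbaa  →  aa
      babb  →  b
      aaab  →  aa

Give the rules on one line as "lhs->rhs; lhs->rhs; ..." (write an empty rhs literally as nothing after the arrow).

ab->; ba->a

  | aaababb => aaabb => aab => a
  | baaaaaab => aaaaaab => aaaaa
  | abba => ba => a
  | bbba => bba => ba => a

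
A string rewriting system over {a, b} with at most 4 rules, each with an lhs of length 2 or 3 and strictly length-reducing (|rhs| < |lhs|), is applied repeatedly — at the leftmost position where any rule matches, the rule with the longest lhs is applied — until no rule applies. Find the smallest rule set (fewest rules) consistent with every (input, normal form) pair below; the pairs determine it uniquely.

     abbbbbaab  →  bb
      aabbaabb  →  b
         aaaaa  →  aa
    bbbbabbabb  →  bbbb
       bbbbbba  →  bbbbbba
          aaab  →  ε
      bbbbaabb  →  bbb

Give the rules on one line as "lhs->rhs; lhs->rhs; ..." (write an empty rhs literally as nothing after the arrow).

aaa->ab; ab->; abb->; baa->a

  | abbbbbaab => bbbaab => bbab => bb
  | aabbaabb => aaabb => abbb => b
  | aaaaa => abaa => aa
  | bbbbabbabb => bbbbabb => bbbb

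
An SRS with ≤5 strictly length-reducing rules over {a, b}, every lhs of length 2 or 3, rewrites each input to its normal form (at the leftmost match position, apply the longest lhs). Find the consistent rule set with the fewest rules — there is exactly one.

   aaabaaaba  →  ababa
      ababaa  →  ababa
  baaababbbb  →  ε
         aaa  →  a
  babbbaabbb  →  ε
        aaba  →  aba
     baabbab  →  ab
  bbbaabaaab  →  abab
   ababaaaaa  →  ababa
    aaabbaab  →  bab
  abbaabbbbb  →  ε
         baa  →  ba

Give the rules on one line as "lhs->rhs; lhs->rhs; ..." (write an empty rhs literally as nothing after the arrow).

  | aaabaaaba => aabaaaba => abaaaba => abaaba => ababa
  | ababaa => ababa
  | baaababbbb => baababbbb => bababbbb => babbbb => bbbb => bbb => bb => ε
  | aaa => aa => a

aa->a; abb->b; bb->; bbb->bb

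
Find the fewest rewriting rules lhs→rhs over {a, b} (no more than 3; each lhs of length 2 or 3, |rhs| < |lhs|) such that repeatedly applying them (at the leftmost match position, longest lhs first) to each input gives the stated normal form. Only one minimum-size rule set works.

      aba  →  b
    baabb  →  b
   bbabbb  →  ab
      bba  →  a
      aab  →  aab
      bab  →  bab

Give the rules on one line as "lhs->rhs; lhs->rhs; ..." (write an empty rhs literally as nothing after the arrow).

aba->b; baa->b; bb->

  | aba => b
  | baabb => bbb => b
  | bbabbb => abbb => ab
  | bba => a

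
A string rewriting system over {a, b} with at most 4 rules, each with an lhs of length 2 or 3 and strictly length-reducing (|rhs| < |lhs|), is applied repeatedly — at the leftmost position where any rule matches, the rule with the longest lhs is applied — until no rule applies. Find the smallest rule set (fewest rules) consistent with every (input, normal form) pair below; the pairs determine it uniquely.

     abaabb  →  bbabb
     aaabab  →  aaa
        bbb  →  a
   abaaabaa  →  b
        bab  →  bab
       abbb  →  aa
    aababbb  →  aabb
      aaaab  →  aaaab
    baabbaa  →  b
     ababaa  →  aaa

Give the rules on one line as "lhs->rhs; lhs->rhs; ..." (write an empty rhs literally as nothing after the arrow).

aba->bb; baa->; bbb->a

  | abaabb => bbabb
  | aaabab => aabbb => aaa
  | bbb => a
  | abaaabaa => bbaabaa => bbaa => b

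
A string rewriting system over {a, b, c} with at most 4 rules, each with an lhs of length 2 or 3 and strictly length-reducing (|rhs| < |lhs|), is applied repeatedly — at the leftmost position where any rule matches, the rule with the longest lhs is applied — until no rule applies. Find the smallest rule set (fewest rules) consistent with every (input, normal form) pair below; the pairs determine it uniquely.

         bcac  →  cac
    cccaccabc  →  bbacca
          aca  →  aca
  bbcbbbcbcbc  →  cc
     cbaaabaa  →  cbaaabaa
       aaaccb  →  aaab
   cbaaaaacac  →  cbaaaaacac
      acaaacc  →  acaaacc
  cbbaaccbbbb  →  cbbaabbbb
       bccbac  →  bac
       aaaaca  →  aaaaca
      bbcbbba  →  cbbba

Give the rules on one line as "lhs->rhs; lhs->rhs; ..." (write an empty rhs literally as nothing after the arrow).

  | bcac => cac
  | cccaccabc => bbaccabc => bbacca
  | aca
  | bbcbbbcbcbc => bcbbbcbcbc => cbbbcbcbc => cbbcbcbc => cbcbcbc => ccbcbc => bcbc => cbc => cc

abc->a; bc->c; ccb->b; ccc->bb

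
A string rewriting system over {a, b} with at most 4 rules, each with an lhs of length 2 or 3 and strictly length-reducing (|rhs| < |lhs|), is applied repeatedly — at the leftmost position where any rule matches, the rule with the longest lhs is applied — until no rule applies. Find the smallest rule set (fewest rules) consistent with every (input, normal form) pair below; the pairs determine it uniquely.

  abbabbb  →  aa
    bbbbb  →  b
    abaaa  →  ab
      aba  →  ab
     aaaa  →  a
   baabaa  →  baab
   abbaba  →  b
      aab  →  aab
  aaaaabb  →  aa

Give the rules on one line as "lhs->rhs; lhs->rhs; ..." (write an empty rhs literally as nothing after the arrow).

aaa->; aba->ab; bb->; bba->ab

  | abbabbb => aabbbb => aabb => aa
  | bbbbb => bbb => b
  | abaaa => abaa => aba => ab
  | aba => ab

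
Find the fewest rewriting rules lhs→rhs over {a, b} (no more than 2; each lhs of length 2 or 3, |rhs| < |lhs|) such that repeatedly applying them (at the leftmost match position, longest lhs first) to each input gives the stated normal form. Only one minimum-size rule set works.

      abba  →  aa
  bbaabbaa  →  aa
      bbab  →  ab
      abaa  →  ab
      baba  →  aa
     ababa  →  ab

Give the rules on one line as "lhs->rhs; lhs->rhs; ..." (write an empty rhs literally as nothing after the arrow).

aaa->ab; ba->a

  | abba => aba => aa
  | bbaabbaa => baabbaa => aabbaa => aabaa => aaaa => aba => aa
  | bbab => bab => ab
  | abaa => aaa => ab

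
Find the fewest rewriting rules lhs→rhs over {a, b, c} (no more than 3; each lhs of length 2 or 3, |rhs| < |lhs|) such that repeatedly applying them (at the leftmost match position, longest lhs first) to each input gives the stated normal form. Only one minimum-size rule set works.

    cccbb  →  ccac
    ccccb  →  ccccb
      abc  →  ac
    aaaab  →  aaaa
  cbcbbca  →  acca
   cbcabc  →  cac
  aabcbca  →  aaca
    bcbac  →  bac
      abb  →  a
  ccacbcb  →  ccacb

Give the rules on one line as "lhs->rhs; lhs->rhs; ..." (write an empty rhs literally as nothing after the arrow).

ab->a; bc->; cbb->ac

  | cccbb => ccac
  | ccccb
  | abc => ac
  | aaaab => aaaa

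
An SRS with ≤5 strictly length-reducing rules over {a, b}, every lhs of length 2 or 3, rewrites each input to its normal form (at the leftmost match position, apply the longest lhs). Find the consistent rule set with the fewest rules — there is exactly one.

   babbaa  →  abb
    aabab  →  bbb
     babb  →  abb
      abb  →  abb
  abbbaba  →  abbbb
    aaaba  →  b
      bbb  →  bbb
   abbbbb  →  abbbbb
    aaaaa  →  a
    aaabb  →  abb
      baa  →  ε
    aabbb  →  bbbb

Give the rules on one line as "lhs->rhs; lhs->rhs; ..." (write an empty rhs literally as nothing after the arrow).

  | babbaa => abbaa => abba => abb
  | aabab => bbab => bbb
  | babb => abb
  | abb

aa->b; ba->a; baa->; bba->bb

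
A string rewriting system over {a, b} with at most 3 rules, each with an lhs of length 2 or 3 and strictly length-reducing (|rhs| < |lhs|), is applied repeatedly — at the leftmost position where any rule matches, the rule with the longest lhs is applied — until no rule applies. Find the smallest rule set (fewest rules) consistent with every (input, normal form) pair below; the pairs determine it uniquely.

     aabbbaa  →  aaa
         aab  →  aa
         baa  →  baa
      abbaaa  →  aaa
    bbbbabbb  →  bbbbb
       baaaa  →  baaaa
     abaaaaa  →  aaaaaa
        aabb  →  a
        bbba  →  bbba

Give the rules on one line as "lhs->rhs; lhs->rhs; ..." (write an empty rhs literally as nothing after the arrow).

  | aabbbaa => abaa => aaa
  | aab => aa
  | baa
  | abbaaa => aaa

ab->a; abb->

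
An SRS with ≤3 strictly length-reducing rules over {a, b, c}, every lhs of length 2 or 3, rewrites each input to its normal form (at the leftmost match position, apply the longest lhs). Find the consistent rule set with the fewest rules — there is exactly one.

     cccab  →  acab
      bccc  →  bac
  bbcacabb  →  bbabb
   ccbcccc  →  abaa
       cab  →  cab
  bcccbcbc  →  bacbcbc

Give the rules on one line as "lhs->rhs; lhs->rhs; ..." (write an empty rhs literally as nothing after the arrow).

cac->; cc->a

  | cccab => acab
  | bccc => bac
  | bbcacabb => bbabb
  | ccbcccc => abcccc => abacc => abaa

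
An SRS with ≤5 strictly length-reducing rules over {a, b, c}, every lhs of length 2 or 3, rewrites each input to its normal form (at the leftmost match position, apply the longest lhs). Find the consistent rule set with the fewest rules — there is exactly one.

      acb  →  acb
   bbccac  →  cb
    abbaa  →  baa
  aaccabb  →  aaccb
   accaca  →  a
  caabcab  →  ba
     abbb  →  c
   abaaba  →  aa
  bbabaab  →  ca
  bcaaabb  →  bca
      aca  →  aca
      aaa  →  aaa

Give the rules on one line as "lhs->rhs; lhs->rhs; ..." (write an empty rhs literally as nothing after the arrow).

  | acb
  | bbccac => cccac => ccba => cb
  | abbaa => baa
  | aaccabb => aaccb

ab->; bb->c; cac->ba; cba->b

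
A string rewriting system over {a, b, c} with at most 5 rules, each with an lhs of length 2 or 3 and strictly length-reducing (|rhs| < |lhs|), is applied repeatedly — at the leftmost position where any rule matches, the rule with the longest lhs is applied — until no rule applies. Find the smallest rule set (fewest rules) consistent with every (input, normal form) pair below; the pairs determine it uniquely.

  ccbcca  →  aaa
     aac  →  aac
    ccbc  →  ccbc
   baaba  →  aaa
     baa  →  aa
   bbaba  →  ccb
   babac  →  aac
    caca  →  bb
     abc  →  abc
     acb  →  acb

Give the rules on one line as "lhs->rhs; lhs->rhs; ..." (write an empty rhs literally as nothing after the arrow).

ba->a; bba->cb; ca->b; cca->aa

  | ccbcca => ccbaa => ccaa => aaa
  | aac
  | ccbc
  | baaba => aaba => aaa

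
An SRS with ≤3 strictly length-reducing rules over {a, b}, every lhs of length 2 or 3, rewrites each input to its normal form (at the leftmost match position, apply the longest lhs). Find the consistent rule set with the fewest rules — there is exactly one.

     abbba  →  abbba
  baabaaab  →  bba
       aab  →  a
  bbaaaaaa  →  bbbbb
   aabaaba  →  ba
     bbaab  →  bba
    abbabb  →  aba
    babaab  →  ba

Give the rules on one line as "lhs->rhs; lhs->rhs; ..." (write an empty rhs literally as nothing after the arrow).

aa->b; aab->a; bab->aa

  | abbba
  | baabaaab => baaaab => bbaab => bba
  | aab => a
  | bbaaaaaa => bbbaaaa => bbbbaa => bbbbb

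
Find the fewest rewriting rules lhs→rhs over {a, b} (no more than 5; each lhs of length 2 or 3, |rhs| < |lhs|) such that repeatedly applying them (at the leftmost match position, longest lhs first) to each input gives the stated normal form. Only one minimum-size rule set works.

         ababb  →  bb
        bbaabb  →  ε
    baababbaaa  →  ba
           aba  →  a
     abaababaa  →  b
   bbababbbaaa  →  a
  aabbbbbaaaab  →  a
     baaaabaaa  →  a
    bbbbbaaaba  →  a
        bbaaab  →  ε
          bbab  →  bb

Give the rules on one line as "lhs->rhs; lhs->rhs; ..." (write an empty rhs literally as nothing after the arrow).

  | ababb => abb => bb
  | bbaabb => bbabb => bbbb => ab => ε
  | baababbaaa => baabbaaa => babbaaa => bbbaaa => aaaa => ba
  | aba => a

aaa->b; ab->; abb->bb; bbb->a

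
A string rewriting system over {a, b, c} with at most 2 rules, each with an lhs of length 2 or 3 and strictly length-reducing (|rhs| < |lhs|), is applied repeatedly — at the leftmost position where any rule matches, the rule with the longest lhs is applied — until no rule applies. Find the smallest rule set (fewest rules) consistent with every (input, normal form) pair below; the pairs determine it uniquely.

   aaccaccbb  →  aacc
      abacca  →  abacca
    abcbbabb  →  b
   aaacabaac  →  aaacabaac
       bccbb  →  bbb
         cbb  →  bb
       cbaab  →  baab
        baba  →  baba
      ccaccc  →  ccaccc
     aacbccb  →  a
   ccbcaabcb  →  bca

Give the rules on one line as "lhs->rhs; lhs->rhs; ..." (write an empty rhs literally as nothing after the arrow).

  | aaccaccbb => aaccacbb => aaccabb => aacc
  | abacca
  | abcbbabb => abbbabb => babb => b
  | aaacabaac

abb->; cb->b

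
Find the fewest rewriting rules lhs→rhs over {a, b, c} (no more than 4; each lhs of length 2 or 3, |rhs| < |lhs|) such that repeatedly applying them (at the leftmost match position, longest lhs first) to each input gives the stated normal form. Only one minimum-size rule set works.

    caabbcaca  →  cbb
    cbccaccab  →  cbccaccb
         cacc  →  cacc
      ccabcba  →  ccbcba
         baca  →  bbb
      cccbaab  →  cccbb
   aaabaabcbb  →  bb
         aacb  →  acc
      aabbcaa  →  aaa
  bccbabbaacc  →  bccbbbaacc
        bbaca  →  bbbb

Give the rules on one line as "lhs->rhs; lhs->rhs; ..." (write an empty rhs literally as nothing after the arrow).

ab->b; aca->bb; acb->cc; bbc->a

  | caabbcaca => cabbcaca => cbbcaca => caaca => cabb => cbb
  | cbccaccab => cbccaccb
  | cacc
  | ccabcba => ccbcba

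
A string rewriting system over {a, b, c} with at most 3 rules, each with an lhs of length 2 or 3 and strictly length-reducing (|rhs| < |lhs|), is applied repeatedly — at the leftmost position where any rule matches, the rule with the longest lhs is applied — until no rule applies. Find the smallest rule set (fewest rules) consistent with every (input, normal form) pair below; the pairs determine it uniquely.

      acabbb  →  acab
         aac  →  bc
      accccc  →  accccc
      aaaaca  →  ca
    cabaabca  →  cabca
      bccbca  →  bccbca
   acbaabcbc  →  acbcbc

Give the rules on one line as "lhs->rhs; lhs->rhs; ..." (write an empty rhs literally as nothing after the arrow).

aa->b; bb->

  | acabbb => acab
  | aac => bc
  | accccc
  | aaaaca => baaca => bbca => ca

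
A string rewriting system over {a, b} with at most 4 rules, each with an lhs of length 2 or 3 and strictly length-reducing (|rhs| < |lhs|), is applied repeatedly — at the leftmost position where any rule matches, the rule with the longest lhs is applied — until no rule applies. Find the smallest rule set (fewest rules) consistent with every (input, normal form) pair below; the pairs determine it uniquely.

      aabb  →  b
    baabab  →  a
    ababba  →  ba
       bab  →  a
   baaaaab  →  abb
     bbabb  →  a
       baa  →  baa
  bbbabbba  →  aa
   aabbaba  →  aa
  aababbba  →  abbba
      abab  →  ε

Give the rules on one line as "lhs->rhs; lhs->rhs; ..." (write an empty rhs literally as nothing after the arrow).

aaa->ab; aab->; aba->aa; bab->a

  | aabb => b
  | baabab => bab => a
  | ababba => aabba => ba
  | bab => a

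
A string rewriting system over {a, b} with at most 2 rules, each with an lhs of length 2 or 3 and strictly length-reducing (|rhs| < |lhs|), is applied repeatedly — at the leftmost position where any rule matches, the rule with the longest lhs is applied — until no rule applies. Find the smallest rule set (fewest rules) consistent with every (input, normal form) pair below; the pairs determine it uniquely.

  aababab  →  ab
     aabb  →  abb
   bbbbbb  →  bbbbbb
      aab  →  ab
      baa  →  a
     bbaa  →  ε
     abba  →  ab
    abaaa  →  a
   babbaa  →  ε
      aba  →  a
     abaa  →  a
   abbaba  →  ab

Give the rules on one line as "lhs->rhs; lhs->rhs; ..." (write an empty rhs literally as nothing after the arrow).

aa->a; ba->

  | aababab => ababab => abab => ab
  | aabb => abb
  | bbbbbb
  | aab => ab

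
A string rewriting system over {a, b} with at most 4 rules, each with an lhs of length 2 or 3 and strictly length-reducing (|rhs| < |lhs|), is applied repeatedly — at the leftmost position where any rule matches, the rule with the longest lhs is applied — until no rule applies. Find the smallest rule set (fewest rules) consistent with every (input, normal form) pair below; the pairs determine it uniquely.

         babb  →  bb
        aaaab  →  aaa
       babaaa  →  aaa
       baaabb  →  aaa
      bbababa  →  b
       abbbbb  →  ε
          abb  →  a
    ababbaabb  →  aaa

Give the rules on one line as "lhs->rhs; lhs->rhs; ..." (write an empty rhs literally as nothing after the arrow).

ab->; abb->a; ba->; baa->aa

  | babb => bb
  | aaaab => aaa
  | babaaa => baaa => aaa
  | baaabb => aaabb => aaa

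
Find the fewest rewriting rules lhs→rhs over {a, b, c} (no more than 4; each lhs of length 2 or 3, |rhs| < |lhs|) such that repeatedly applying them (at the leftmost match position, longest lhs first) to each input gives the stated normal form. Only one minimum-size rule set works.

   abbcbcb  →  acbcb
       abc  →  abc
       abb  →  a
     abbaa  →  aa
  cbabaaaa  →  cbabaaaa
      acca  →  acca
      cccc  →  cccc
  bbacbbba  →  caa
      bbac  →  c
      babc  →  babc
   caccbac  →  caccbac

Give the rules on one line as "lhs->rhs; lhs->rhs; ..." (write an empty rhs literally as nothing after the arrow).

  | abbcbcb => acbcb
  | abc
  | abb => a
  | abbaa => aa

bb->; bba->; bbb->a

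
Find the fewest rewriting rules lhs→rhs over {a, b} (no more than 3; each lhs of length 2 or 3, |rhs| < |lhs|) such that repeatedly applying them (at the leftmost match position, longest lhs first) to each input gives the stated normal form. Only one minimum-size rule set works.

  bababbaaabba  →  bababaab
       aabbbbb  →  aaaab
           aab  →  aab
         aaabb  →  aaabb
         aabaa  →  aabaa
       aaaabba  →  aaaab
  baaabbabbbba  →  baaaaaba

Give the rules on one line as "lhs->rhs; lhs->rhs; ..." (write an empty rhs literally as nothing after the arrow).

  | bababbaaabba => bababaabba => bababaab
  | aabbbbb => aaabbb => aaaab
  | aab
  | aaabb

bba->b; bbb->ab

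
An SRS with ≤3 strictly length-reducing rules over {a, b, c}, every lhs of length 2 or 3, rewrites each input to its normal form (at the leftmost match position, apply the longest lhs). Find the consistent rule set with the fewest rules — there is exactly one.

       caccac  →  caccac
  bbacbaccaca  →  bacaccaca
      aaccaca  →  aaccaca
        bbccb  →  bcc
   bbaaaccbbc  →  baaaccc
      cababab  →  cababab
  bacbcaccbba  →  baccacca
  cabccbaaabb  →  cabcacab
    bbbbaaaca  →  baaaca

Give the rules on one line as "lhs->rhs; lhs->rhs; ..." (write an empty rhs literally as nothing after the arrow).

  | caccac
  | bbacbaccaca => bacbaccaca => bacaccaca
  | aaccaca
  | bbccb => bccb => bcc

bb->b; caa->ac; cb->c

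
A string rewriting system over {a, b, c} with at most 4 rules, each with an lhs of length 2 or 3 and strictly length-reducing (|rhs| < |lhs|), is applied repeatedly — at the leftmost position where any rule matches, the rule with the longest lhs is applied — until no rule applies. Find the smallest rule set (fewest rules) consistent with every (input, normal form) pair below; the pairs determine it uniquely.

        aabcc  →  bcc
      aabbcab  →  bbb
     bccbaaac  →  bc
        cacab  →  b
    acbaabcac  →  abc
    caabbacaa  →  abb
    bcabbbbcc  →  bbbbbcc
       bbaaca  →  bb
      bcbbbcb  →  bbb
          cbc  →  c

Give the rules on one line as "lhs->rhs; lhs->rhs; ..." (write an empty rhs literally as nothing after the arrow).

  | aabcc => bcc
  | aabbcab => bbcab => bbb
  | bccbaaac => bcaaac => baac => bc
  | cacab => cab => b

aa->; ca->; cb->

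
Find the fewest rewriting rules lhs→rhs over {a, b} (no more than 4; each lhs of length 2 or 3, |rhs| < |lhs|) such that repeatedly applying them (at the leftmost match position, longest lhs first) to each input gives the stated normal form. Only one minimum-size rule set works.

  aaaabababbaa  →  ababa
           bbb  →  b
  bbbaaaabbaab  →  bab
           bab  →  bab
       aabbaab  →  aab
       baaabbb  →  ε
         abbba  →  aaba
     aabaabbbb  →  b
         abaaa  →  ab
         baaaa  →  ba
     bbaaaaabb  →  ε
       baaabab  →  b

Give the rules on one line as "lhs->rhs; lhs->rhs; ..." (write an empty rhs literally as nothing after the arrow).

  | aaaabababbaa => abababbaa => ababaaaa => ababa
  | bbb => b
  | bbbaaaabbaab => baaaabbaab => babbaab => baaaab => bab
  | bab

aaa->; abb->aa; bb->; bba->bb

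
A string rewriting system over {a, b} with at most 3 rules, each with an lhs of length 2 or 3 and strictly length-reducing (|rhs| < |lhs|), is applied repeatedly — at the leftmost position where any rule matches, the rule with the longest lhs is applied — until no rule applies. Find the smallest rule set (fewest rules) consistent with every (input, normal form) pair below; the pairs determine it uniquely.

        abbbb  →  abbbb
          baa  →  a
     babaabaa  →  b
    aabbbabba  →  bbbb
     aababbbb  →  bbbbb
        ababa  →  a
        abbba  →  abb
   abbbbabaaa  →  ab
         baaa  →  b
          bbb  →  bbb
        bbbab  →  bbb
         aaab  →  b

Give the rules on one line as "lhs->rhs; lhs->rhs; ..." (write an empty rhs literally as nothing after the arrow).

aa->b; ba->

  | abbbb
  | baa => a
  | babaabaa => baabaa => abaa => aa => b
  | aabbbabba => bbbbabba => bbbbba => bbbb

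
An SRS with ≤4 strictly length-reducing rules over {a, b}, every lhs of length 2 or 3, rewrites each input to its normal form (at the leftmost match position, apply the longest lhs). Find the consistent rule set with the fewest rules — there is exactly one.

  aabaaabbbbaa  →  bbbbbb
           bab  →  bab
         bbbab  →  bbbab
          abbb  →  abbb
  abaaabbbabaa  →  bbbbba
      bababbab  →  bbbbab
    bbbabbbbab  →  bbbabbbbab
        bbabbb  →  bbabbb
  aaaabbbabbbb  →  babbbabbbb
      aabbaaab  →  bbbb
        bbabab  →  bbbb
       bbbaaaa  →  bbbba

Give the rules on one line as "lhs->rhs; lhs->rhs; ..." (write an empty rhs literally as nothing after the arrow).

aa->; aaa->b; aba->b

  | aabaaabbbbaa => baaabbbbaa => bbbbbbaa => bbbbbb
  | bab
  | bbbab
  | abbb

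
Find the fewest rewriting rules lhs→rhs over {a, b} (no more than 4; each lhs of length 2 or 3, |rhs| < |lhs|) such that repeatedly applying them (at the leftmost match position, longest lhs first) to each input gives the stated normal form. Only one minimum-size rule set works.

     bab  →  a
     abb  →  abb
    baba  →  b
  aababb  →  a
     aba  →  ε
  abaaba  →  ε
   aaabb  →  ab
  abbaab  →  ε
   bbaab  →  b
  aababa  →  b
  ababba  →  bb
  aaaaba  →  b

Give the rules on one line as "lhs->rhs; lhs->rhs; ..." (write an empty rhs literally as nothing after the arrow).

aa->b; aba->; ba->b; bab->a

  | bab => a
  | abb
  | baba => aa => b
  | aababb => bbabb => bab => a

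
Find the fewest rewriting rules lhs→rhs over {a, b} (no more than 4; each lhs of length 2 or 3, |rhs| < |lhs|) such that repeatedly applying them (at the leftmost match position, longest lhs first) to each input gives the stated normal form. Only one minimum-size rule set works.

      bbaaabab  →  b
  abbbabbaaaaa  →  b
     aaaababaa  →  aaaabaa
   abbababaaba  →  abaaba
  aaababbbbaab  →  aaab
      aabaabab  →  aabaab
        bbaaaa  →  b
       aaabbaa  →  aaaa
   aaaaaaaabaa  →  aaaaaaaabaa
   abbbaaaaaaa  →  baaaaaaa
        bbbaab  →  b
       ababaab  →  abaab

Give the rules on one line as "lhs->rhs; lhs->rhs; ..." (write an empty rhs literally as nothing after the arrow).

abb->; bab->b; bb->b; bba->bb

  | bbaaabab => bbaabab => bbabab => bbbab => bbab => bbb => bb => b
  | abbbabbaaaaa => babbaaaaa => bbaaaaa => bbaaaa => bbaaa => bbaa => bba => bb => b
  | aaaababaa => aaaabaa
  | abbababaaba => ababaaba => abaaba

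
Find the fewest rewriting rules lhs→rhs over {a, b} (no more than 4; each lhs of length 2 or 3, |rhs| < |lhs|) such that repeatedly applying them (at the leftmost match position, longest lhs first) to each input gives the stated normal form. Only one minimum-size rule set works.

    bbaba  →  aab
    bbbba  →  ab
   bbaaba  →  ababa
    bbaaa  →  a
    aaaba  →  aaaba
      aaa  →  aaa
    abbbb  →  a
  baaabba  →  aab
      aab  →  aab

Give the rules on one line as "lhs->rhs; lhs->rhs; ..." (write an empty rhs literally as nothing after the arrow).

  | bbaba => abba => aab
  | bbbba => bba => ab
  | bbaaba => ababa
  | bbaaa => abaa => a

baa->; bb->; bba->ab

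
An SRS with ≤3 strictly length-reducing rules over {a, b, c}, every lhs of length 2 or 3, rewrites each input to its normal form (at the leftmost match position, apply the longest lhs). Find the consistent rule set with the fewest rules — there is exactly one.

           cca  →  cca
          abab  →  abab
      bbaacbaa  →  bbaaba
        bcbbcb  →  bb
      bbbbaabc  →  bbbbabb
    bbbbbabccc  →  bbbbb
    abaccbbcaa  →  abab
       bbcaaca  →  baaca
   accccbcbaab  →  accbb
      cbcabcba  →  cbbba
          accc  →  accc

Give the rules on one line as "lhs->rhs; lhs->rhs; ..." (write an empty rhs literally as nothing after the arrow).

  | cca
  | abab
  | bbaacbaa => bbaaba
  | bcbbcb => bbcb => bb

abc->bb; bc->; cba->b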